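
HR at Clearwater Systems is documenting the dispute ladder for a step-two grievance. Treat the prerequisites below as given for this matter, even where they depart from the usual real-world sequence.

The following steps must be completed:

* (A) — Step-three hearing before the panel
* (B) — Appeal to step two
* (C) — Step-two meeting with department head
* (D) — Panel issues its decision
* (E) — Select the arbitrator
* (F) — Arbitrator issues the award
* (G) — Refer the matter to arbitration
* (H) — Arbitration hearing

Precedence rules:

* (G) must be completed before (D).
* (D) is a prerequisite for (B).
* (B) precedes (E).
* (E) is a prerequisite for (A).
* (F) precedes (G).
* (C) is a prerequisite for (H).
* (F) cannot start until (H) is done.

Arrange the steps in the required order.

(C) is the only step with nothing outstanding, so it goes first.
Next only (H) has its prerequisites met → (H).
(F) needed (H), now all done → (F).
Next only (G) has its prerequisites met → (G).
(D) needed (G), now all done → (D).
Next only (B) has its prerequisites met → (B).
(E) needed (B), now all done → (E).
(A) needed (E), now all done → (A).

(C), (H), (F), (G), (D), (B), (E), (A)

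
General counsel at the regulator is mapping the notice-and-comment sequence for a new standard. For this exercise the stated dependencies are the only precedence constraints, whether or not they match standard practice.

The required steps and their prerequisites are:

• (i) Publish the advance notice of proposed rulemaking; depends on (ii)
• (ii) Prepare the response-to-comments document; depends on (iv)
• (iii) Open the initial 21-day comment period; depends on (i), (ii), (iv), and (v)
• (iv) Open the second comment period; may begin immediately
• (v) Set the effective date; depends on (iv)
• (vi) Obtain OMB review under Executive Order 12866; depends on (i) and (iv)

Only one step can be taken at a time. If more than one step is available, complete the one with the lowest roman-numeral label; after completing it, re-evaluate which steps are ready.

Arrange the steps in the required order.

(iv), (ii), (i), (v), (iii), (vi)

Only (iv) has no prerequisites, so it is first.
(ii) and (v) are both available; (ii) has the earlier label → (ii).
(i) now also ready, so the ready set is {(i), (v)}; (i) has the earlier label → (i).
(vi) now also ready, so the ready set is {(v), (vi)}; (v) has the earlier label → (v).
(iii) now also ready, so the ready set is {(iii), (vi)}; (iii) has the earlier label → (iii).
(vi) is the only step now ready → (vi).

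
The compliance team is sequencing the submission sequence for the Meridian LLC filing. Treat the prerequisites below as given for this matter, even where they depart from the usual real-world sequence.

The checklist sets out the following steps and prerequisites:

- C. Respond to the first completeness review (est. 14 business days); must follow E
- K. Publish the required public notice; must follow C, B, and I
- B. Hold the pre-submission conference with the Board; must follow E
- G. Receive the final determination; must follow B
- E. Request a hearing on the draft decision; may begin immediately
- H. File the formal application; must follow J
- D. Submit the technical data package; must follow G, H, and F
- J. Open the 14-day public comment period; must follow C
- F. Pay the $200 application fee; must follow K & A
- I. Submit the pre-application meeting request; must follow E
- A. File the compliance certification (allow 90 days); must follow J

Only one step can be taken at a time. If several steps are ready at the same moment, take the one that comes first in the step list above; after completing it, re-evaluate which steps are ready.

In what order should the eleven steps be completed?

E is the only step with nothing outstanding, so it goes first.
Now C, B and I have their prerequisites met. C is listed earlier, so C next.
B, J and I are all available; B is listed earlier → B.
G now also ready, so the ready set is {G, J, I}; G is listed earlier → G.
J and I are both available; J is listed earlier → J.
Now H, I and A have their prerequisites met. H is listed earlier, so H next.
Now I and A have their prerequisites met. I is listed earlier, so I next.
K now also ready, so the ready set is {K, A}; K is listed earlier → K.
A is the only step now ready → A.
That leaves F as the only ready step → F.
D needed G, H and F, now all done → D.

E, C, B, G, J, H, I, K, A, F, D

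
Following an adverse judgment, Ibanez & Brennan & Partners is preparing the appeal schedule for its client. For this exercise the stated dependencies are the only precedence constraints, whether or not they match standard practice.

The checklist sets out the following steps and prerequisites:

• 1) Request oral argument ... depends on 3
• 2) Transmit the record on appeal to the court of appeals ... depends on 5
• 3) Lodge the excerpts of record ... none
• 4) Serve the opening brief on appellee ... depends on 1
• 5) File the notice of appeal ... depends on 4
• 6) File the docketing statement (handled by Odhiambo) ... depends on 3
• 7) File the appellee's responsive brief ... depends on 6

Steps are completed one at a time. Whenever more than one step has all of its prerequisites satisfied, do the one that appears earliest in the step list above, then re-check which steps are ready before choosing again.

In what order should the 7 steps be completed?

Only 3 has no prerequisites, so it is first.
Now 1 and 6 have their prerequisites met. 1 is listed earlier, so 1 next.
4 and 6 are both available; 4 is listed earlier → 4.
Now 5 and 6 have their prerequisites met. 5 is listed earlier, so 5 next.
2 now also ready, so the ready set is {2, 6}; 2 is listed earlier → 2.
6 needed 3, now all done → 6.
Next only 7 has its prerequisites met → 7.

3 → 1 → 4 → 5 → 2 → 6 → 7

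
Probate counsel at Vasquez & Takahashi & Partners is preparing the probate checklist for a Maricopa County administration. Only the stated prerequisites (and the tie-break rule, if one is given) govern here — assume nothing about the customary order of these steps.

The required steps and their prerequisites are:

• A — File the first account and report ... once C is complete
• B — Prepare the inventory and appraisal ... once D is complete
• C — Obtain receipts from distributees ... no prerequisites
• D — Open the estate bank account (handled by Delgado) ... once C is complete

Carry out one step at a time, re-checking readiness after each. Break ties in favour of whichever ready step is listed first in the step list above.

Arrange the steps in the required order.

C has no prerequisites → C first.
Ready: A and D. A is listed earlier → A.
D needed C, now all done → D.
That leaves B as the only ready step → B.

C, A, D, B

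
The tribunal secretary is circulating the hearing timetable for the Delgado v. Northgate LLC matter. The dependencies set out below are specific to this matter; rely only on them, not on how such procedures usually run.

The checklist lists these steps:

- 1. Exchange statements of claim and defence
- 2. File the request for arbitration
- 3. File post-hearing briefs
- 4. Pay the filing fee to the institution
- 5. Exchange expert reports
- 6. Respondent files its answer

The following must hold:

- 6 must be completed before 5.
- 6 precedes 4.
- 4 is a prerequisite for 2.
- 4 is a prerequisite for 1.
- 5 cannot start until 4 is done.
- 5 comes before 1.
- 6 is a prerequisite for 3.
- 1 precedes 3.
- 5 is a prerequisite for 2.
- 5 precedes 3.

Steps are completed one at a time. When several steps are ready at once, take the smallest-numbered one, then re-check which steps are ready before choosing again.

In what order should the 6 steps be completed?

6 is the only step with nothing outstanding, so it goes first.
4 is the only step now ready → 4.
5 needed 4 and 6, now all done → 5.
Now 1 and 2 have their prerequisites met. 1 has the earlier label, so 1 next.
Now 2 and 3 have their prerequisites met. 2 has the earlier label, so 2 next.
3 needed 1, 5 and 6, now all done → 3.

6, 4, 5, 1, 2, 3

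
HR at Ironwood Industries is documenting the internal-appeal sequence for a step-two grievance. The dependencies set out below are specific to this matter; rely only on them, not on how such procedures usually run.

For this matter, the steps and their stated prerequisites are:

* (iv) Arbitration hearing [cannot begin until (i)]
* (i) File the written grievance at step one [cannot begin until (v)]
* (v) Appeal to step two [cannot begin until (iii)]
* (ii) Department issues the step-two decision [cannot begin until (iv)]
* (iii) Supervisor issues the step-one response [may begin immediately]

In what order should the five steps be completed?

(iii), (v), (i), (iv), (ii)

Only (iii) has no prerequisites, so it is first.
Next only (v) has its prerequisites met → (v).
(i) needed (v), now all done → (i).
(iv) needed (i), now all done → (iv).
Next only (ii) has its prerequisites met → (ii).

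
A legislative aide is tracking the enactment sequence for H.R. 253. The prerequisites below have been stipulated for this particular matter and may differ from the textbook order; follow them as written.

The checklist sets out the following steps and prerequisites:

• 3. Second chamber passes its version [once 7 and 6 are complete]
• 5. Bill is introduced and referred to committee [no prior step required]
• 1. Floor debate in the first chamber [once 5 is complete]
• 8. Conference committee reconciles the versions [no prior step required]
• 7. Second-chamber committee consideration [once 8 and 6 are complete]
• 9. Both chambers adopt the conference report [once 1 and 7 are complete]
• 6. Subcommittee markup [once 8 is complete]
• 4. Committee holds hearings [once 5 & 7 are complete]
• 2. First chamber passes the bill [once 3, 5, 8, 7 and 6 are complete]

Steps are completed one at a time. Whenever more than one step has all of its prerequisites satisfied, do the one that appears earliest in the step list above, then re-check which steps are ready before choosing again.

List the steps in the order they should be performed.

5 → 1 → 8 → 6 → 7 → 3 → 9 → 4 → 2

Nothing is required for 5 and 8. 5 is listed earlier → 5 first.
1 and 8 are both available; 1 is listed earlier → 1.
That leaves 8 as the only ready step → 8.
That leaves 6 as the only ready step → 6.
7 is the only step now ready → 7.
Now 3, 9 and 4 have their prerequisites met. 3 is listed earlier, so 3 next.
2 now also ready, so the ready set is {9, 4, 2}; 9 is listed earlier → 9.
Now 4 and 2 have their prerequisites met. 4 is listed earlier, so 4 next.
2 is the only step now ready → 2.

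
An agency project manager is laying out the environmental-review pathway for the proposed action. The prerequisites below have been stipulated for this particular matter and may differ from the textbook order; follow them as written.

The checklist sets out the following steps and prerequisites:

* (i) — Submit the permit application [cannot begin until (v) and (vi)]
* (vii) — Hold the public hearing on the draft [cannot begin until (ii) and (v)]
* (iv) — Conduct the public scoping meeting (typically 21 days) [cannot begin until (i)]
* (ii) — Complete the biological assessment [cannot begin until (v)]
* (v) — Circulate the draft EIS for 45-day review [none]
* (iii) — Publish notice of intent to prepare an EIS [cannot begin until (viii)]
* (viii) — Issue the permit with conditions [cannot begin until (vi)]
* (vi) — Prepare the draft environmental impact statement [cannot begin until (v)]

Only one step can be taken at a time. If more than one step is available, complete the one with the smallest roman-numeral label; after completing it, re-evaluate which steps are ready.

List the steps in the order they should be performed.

Only (v) has no prerequisites, so it is first.
Now (ii) and (vi) have their prerequisites met. (ii) has the earlier label, so (ii) next.
(vii) now also ready, so the ready set is {(vi), (vii)}; (vi) has the earlier label → (vi).
Ready: (i), (vii) and (viii). (i) has the earlier label → (i).
Now (iv), (vii) and (viii) have their prerequisites met. (iv) has the earlier label, so (iv) next.
(vii) and (viii) are both available; (vii) has the earlier label → (vii).
(viii) is the only step now ready → (viii).
That leaves (iii) as the only ready step → (iii).

(v), (ii), (vi), (i), (iv), (vii), (viii), (iii)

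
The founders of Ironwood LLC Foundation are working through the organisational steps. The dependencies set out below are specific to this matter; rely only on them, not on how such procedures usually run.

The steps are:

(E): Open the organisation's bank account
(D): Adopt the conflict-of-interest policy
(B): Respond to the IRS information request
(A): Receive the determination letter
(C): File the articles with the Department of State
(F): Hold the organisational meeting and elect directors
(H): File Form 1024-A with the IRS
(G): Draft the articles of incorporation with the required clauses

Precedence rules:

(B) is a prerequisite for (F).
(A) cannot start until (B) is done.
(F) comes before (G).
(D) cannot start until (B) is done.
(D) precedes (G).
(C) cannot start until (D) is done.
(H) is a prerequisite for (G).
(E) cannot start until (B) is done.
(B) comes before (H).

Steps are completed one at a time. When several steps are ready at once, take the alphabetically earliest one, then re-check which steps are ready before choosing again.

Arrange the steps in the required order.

(B), (A), (D), (C), (E), (F), (H), (G)

(B) has no prerequisites → (B) first.
(A), (D), (E), (F) and (H) are all available; (A) has the earlier label → (A).
Now (D), (E), (F) and (H) have their prerequisites met. (D) has the earlier label, so (D) next.
Now (C), (E), (F) and (H) have their prerequisites met. (C) has the earlier label, so (C) next.
Now (E), (F) and (H) have their prerequisites met. (E) has the earlier label, so (E) next.
(F) and (H) are both available; (F) has the earlier label → (F).
(H) needed (B), now all done → (H).
Next only (G) has its prerequisites met → (G).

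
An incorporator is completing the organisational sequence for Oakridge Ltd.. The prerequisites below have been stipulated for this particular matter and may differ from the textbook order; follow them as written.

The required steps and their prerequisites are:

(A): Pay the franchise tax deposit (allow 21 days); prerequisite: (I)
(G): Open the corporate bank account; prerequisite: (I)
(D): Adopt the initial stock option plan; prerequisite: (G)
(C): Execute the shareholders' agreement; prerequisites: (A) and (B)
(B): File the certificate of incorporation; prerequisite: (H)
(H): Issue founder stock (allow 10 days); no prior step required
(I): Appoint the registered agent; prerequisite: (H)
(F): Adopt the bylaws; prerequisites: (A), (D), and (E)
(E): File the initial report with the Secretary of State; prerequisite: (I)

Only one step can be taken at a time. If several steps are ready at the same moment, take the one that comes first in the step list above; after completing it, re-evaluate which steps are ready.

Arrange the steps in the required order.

(H), (B), (I), (A), (G), (D), (C), (E), (F)

(H) has no prerequisites → (H) first.
Ready: (B) and (I). (B) is listed earlier → (B).
(I) needed (H), now all done → (I).
(A), (G) and (E) are all available; (A) is listed earlier → (A).
(C) now also ready, so the ready set is {(G), (C), (E)}; (G) is listed earlier → (G).
(D) now also ready, so the ready set is {(D), (C), (E)}; (D) is listed earlier → (D).
Now (C) and (E) have their prerequisites met. (C) is listed earlier, so (C) next.
(E) is the only step now ready → (E).
Next only (F) has its prerequisites met → (F).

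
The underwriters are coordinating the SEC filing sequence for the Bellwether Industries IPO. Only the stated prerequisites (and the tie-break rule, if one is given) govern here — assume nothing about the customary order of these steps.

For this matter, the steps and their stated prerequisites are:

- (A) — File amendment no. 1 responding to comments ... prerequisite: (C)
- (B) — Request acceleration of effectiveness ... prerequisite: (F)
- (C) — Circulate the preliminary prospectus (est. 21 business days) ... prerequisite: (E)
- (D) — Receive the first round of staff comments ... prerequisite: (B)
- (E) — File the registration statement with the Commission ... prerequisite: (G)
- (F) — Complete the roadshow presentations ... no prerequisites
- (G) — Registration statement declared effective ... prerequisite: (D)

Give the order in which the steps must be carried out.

(F) (B) (D) (G) (E) (C) (A)

(F) has no prerequisites → (F) first.
(B) needed (F), now all done → (B).
That leaves (D) as the only ready step → (D).
Next only (G) has its prerequisites met → (G).
(E) needed (G), now all done → (E).
That leaves (C) as the only ready step → (C).
(A) needed (C), now all done → (A).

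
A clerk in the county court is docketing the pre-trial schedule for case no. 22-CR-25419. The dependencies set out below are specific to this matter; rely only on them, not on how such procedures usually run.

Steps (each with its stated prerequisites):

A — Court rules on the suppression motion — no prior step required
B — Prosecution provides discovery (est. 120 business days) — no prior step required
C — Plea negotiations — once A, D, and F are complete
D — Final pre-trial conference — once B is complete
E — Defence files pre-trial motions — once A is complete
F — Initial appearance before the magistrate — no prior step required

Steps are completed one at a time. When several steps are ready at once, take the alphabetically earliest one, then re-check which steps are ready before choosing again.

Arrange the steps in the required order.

A, B, D, E, F, C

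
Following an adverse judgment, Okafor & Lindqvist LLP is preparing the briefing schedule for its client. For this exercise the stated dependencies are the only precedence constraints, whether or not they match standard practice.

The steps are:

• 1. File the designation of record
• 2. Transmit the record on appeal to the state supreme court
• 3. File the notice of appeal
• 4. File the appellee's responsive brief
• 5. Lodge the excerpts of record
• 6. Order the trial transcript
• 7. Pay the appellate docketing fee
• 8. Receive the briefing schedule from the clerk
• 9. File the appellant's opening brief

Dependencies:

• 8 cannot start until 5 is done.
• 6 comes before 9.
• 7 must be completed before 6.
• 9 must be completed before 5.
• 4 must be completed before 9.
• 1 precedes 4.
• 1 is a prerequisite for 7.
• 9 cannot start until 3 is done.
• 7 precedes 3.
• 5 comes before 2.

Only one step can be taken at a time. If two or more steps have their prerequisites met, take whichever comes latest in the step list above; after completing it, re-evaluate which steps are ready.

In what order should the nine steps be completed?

1 has no prerequisites → 1 first.
7 and 4 are both available; 7 is listed later → 7.
Now 6, 4 and 3 have their prerequisites met. 6 is listed later, so 6 next.
4 and 3 are both available; 4 is listed later → 4.
Next only 3 has its prerequisites met → 3.
9 is the only step now ready → 9.
5 needed 9, now all done → 5.
8 and 2 are both available; 8 is listed later → 8.
2 needed 5, now all done → 2.

1, 7, 6, 4, 3, 9, 5, 8, 2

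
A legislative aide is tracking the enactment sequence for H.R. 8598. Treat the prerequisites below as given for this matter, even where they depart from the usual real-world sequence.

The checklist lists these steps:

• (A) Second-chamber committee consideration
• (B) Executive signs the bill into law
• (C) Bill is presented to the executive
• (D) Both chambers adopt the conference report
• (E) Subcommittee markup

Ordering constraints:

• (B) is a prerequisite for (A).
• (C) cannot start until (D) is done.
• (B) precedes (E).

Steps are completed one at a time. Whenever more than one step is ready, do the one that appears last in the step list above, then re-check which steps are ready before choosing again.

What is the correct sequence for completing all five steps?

(D), (C), (B), (E), (A)

(D) and (B) have no prerequisites; (D) is listed later, so (D) is first.
(C) and (B) are both available; (C) is listed later → (C).
(B) is the only step now ready → (B).
Now (E) and (A) have their prerequisites met. (E) is listed later, so (E) next.
(A) needed (B), now all done → (A).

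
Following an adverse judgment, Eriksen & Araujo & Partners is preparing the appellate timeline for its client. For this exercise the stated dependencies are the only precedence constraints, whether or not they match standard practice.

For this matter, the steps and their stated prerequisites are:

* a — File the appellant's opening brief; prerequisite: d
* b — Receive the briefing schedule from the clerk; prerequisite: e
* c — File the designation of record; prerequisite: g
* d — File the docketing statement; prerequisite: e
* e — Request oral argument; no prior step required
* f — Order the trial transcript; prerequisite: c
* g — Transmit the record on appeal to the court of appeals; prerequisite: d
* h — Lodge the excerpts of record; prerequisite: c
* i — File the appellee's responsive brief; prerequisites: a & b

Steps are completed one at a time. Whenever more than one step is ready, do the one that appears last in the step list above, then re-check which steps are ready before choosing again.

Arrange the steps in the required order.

e, d, g, c, h, f, b, a, i

e has no prerequisites → e first.
Ready: d and b. d is listed later → d.
g, b and a are all available; g is listed later → g.
c, b and a are all available; c is listed later → c.
h and f now also ready, so the ready set is {h, f, b, a}; h is listed later → h.
Ready: f, b and a. f is listed later → f.
Ready: b and a. b is listed later → b.
a is the only step now ready → a.
i needed b and a, now all done → i.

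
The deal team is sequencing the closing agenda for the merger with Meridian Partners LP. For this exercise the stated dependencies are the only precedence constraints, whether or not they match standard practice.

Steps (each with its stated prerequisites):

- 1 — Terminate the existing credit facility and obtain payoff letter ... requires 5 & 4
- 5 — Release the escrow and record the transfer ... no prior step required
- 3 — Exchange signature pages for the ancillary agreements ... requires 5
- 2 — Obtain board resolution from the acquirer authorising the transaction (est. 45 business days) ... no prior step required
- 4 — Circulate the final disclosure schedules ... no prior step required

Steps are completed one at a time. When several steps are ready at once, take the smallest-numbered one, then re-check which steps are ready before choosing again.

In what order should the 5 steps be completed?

2 → 4 → 5 → 1 → 3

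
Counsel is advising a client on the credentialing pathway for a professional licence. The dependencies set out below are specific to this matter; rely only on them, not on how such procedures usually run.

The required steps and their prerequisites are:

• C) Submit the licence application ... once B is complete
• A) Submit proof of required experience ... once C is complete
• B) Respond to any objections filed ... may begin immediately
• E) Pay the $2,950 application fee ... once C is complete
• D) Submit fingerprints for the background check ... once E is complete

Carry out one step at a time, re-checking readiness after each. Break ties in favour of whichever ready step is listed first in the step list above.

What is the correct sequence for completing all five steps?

B has no prerequisites → B first.
C is the only step now ready → C.
Now A and E have their prerequisites met. A is listed earlier, so A next.
E is the only step now ready → E.
That leaves D as the only ready step → D.

B C A E D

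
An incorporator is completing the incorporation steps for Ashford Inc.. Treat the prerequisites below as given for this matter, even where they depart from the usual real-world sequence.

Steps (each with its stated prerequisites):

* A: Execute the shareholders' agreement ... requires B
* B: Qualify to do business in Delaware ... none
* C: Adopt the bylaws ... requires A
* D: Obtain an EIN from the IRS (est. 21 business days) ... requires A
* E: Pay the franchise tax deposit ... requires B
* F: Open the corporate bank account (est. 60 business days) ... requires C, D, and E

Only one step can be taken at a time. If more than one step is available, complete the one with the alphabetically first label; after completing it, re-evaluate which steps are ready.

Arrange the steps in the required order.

B has no prerequisites → B first.
Ready: A and E. A has the earlier label → A.
Now C, D and E have their prerequisites met. C has the earlier label, so C next.
D and E are both available; D has the earlier label → D.
E is the only step now ready → E.
F needed C, D and E, now all done → F.

B, A, C, D, E, F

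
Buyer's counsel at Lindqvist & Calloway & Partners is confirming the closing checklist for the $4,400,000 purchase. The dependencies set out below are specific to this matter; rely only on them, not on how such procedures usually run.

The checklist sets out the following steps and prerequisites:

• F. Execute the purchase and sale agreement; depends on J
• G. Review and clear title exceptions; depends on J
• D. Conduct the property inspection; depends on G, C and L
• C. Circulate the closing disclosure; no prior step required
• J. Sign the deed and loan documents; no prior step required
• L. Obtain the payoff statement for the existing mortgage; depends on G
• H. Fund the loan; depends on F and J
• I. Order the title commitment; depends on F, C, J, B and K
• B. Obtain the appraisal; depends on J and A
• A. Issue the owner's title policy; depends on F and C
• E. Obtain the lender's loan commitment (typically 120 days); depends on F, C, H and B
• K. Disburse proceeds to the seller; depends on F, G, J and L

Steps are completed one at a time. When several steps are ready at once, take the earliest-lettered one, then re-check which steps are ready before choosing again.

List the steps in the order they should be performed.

C J F A B G H E L D K I

Nothing is required for C and J. C has the earlier label → C first.
J is the only step now ready → J.
Now F and G have their prerequisites met. F has the earlier label, so F next.
Now A, G and H have their prerequisites met. A has the earlier label, so A next.
B now also ready, so the ready set is {B, G, H}; B has the earlier label → B.
Now G and H have their prerequisites met. G has the earlier label, so G next.
Ready: H and L. H has the earlier label → H.
E now also ready, so the ready set is {E, L}; E has the earlier label → E.
That leaves L as the only ready step → L.
Ready: D and K. D has the earlier label → D.
Next only K has its prerequisites met → K.
Next only I has its prerequisites met → I.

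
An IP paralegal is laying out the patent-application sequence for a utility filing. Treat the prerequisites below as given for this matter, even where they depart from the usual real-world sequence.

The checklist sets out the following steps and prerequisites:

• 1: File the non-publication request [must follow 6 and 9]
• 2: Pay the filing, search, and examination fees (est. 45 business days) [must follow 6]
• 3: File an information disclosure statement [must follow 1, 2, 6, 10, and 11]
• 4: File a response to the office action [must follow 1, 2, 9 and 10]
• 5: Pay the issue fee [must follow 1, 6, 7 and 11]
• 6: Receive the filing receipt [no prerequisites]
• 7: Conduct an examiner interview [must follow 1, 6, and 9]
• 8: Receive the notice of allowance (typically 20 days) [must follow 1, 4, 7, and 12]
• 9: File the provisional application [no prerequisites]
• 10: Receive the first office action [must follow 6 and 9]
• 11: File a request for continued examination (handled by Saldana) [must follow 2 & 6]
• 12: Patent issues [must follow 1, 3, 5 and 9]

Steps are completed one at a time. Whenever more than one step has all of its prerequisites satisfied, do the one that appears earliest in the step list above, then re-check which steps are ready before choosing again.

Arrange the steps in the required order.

6 and 9 have no prerequisites; 6 is listed earlier, so 6 is first.
Ready: 2 and 9. 2 is listed earlier → 2.
11 now also ready, so the ready set is {9, 11}; 9 is listed earlier → 9.
1 and 10 now also ready, so the ready set is {1, 10, 11}; 1 is listed earlier → 1.
Now 7, 10 and 11 have their prerequisites met. 7 is listed earlier, so 7 next.
Ready: 10 and 11. 10 is listed earlier → 10.
4 now also ready, so the ready set is {4, 11}; 4 is listed earlier → 4.
11 is the only step now ready → 11.
Ready: 3 and 5. 3 is listed earlier → 3.
5 needed 1, 6, 7 and 11, now all done → 5.
12 is the only step now ready → 12.
8 needed 1, 4, 7 and 12, now all done → 8.

6, 2, 9, 1, 7, 10, 4, 11, 3, 5, 12, 8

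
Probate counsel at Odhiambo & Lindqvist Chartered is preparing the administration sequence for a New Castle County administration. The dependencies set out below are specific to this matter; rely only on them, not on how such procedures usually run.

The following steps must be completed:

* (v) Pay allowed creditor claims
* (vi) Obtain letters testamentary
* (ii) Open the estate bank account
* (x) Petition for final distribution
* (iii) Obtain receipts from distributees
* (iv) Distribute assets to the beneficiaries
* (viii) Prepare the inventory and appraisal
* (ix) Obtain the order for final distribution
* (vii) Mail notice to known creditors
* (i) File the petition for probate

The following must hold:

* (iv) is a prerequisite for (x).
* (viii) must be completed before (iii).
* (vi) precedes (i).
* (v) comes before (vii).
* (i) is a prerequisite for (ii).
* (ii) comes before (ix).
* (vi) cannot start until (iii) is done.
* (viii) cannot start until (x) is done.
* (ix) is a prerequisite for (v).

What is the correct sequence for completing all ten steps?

(iv) has no prerequisites → (iv) first.
(x) needed (iv), now all done → (x).
Next only (viii) has its prerequisites met → (viii).
Next only (iii) has its prerequisites met → (iii).
Next only (vi) has its prerequisites met → (vi).
That leaves (i) as the only ready step → (i).
That leaves (ii) as the only ready step → (ii).
(ix) needed (ii), now all done → (ix).
That leaves (v) as the only ready step → (v).
(vii) needed (v), now all done → (vii).

(iv), (x), (viii), (iii), (vi), (i), (ii), (ix), (v), (vii)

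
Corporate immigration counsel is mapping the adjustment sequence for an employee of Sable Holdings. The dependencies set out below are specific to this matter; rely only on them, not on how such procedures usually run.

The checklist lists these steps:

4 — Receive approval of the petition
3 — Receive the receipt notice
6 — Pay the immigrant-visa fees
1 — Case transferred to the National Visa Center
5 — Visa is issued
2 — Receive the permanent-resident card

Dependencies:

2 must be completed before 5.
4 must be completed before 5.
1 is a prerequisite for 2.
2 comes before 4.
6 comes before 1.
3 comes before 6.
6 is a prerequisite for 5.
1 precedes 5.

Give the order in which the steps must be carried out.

3, 6, 1, 2, 4, 5

3 is the only step with nothing outstanding, so it goes first.
Next only 6 has its prerequisites met → 6.
1 needed 6, now all done → 1.
2 needed 1, now all done → 2.
That leaves 4 as the only ready step → 4.
5 needed 4, 6, 1 and 2, now all done → 5.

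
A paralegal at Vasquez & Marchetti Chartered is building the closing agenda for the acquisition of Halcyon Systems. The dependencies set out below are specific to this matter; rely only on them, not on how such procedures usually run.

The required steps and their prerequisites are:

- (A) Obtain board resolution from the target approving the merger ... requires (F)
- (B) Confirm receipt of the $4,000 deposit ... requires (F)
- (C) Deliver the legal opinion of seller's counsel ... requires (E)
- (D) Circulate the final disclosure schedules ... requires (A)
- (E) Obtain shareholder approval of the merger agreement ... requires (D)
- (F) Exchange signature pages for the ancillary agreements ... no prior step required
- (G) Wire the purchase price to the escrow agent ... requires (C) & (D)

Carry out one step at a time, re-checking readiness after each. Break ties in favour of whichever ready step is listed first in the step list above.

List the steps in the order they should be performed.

(F) is the only step with nothing outstanding, so it goes first.
(A) and (B) are both available; (A) is listed earlier → (A).
(D) now also ready, so the ready set is {(B), (D)}; (B) is listed earlier → (B).
That leaves (D) as the only ready step → (D).
That leaves (E) as the only ready step → (E).
Next only (C) has its prerequisites met → (C).
(G) needed (C) and (D), now all done → (G).

(F) → (A) → (B) → (D) → (E) → (C) → (G)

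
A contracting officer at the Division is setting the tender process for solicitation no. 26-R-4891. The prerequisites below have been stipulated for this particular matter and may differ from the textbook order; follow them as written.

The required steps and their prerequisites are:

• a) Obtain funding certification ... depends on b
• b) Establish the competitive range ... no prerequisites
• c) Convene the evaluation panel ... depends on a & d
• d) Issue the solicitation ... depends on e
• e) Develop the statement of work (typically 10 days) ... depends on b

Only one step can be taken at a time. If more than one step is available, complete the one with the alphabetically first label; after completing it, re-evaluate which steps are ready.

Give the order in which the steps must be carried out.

b, a, e, d, c

Only b has no prerequisites, so it is first.
Ready: a and e. a has the earlier label → a.
e is the only step now ready → e.
d needed e, now all done → d.
c is the only step now ready → c.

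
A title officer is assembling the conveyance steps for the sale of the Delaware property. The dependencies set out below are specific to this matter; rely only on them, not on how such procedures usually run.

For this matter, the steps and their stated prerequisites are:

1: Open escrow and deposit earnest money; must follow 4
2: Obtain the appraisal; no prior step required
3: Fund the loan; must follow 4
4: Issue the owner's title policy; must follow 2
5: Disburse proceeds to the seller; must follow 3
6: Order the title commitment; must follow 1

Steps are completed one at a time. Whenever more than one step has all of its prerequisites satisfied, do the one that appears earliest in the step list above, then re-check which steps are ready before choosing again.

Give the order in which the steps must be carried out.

2, 4, 1, 3, 5, 6

Only 2 has no prerequisites, so it is first.
That leaves 4 as the only ready step → 4.
Now 1 and 3 have their prerequisites met. 1 is listed earlier, so 1 next.
Ready: 3 and 6. 3 is listed earlier → 3.
5 now also ready, so the ready set is {5, 6}; 5 is listed earlier → 5.
6 needed 1, now all done → 6.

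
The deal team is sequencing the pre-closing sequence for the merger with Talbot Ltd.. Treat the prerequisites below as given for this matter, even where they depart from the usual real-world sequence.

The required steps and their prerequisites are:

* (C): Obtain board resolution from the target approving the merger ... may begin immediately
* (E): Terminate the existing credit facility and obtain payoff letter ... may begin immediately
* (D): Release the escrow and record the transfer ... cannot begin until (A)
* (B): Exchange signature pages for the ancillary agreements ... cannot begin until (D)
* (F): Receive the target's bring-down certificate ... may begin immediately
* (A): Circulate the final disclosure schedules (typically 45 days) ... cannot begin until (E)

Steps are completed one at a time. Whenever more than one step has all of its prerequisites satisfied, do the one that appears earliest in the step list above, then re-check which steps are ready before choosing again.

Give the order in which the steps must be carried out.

Nothing is required for (C), (E) and (F). (C) is listed earlier → (C) first.
Ready: (E) and (F). (E) is listed earlier → (E).
(A) now also ready, so the ready set is {(F), (A)}; (F) is listed earlier → (F).
Next only (A) has its prerequisites met → (A).
That leaves (D) as the only ready step → (D).
(B) needed (D), now all done → (B).

(C) → (E) → (F) → (A) → (D) → (B)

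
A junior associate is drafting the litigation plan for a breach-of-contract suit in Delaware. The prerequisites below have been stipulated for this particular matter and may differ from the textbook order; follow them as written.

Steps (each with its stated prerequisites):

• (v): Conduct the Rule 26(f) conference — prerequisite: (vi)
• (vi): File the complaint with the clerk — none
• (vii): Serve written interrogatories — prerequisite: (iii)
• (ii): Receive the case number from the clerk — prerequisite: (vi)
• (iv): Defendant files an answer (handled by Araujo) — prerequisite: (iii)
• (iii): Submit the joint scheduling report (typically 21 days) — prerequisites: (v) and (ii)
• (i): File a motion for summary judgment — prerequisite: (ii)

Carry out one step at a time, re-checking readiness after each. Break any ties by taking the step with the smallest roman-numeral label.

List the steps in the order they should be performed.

(vi) (ii) (i) (v) (iii) (iv) (vii)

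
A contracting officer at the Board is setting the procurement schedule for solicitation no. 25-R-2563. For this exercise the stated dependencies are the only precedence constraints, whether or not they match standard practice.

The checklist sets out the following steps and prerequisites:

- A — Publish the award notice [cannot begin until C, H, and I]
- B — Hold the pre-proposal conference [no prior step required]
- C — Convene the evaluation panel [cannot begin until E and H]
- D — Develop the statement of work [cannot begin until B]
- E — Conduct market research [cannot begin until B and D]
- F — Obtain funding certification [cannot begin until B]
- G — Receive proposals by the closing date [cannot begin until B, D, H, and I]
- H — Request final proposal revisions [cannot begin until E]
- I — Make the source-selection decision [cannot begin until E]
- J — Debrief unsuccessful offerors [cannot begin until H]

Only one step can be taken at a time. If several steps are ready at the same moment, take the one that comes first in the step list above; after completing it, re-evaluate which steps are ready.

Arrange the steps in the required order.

B has no prerequisites → B first.
Now D and F have their prerequisites met. D is listed earlier, so D next.
Now E and F have their prerequisites met. E is listed earlier, so E next.
Now F, H and I have their prerequisites met. F is listed earlier, so F next.
Ready: H and I. H is listed earlier → H.
C and J now also ready, so the ready set is {C, I, J}; C is listed earlier → C.
Ready: I and J. I is listed earlier → I.
A and G now also ready, so the ready set is {A, G, J}; A is listed earlier → A.
G and J are both available; G is listed earlier → G.
J needed H, now all done → J.

B, D, E, F, H, C, I, A, G, J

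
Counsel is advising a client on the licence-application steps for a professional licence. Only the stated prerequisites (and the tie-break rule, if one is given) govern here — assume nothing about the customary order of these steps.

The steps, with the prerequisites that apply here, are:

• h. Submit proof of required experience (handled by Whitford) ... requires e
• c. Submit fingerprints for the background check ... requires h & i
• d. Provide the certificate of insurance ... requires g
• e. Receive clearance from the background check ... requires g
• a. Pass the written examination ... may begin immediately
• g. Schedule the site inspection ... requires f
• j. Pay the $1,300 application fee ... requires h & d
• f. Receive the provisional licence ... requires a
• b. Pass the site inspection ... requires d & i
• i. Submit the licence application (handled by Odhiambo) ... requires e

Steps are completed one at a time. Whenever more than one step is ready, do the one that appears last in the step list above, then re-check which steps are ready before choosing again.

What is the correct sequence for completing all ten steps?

Only a has no prerequisites, so it is first.
f needed a, now all done → f.
g needed f, now all done → g.
Now e and d have their prerequisites met. e is listed later, so e next.
i and h now also ready, so the ready set is {i, d, h}; i is listed later → i.
Ready: d and h. d is listed later → d.
b and h are both available; b is listed later → b.
h is the only step now ready → h.
Now j and c have their prerequisites met. j is listed later, so j next.
That leaves c as the only ready step → c.

a, f, g, e, i, d, b, h, j, c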